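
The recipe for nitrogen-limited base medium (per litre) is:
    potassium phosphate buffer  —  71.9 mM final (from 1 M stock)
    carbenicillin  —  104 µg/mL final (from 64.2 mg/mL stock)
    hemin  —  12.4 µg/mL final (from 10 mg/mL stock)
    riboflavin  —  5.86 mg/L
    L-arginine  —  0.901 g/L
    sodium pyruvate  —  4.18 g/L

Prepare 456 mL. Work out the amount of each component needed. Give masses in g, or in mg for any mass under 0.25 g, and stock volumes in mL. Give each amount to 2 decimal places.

Scale factor relative to 1 L: 0.456.
potassium phosphate buffer: C1V1 = C2V2 → 71.9 mM × 456 mL ÷ 1000 mM = 32.79 mL
carbenicillin: V = C2·V2/C1 = 104 µg/mL × 456 mL ÷ 64200 µg/mL = 0.74 mL
hemin: C1V1 = C2V2 → 12.4 µg/mL × 456 mL ÷ 10000 µg/mL = 0.57 mL
riboflavin: 5.86 mg/L × 0.456 L = 2.67 mg
L-arginine: 0.901 g/L × 0.456 L = 0.41 g
sodium pyruvate: 4.18 g/L × 0.456 L = 1.91 g

potassium phosphate buffer 32.79 mL; carbenicillin 0.74 mL; hemin 0.57 mL; riboflavin 2.67 mg; L-arginine 0.41 g; sodium pyruvate 1.91 g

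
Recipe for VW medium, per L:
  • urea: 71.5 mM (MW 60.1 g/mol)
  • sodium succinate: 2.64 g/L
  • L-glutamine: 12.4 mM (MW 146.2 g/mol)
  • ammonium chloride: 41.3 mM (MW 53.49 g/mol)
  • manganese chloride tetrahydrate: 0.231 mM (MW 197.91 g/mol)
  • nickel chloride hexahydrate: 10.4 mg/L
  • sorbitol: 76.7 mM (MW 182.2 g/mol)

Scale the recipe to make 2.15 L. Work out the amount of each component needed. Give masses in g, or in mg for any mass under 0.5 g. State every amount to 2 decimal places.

Working volume: 2.15 L.
urea: 71.5 mmol/L × 60.1 g/mol × 2.15 L ÷ 1000 = 9.24 g
sodium succinate: 2.64 g/L × 2.15 L = 5.68 g
L-glutamine: 12.4 mmol/L × 146.2 g/mol × 2.15 L ÷ 1000 = 3.90 g
ammonium chloride: 41.3 mmol/L × 53.49 g/mol × 2.15 L ÷ 1000 = 4.75 g
manganese chloride tetrahydrate: 0.231 mmol/L × 197.91 mg/mmol × 2.15 L = 98.29 mg
nickel chloride hexahydrate: 10.4 mg/L × 2.15 L = 22.36 mg
sorbitol: 76.7 mmol/L × 182.2 g/mol × 2.15 L ÷ 1000 = 30.05 g

urea 9.24 g; sodium succinate 5.68 g; L-glutamine 3.90 g; ammonium chloride 4.75 g; manganese chloride tetrahydrate 98.29 mg; nickel chloride hexahydrate 22.36 mg; sorbitol 30.05 g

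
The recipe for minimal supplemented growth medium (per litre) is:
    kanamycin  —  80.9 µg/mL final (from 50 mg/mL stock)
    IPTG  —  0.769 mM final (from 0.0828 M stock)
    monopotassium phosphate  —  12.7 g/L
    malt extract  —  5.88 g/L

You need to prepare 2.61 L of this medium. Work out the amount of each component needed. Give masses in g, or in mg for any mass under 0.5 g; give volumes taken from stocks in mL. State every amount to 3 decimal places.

kanamycin 4.223 mL; IPTG 24.240 mL; monopotassium phosphate 33.147 g; malt extract 15.347 g

Working volume: 2.61 L.
kanamycin: dilute stock: 80.9 µg/mL × 2610 mL ÷ 50000 µg/mL = 4.223 mL
IPTG: dilute stock: 0.769 mM × 2610 mL ÷ 82.8 mM = 24.240 mL
monopotassium phosphate: 12.7 g/L × 2.61 L = 33.147 g
malt extract: 5.88 g/L × 2.61 L = 15.347 g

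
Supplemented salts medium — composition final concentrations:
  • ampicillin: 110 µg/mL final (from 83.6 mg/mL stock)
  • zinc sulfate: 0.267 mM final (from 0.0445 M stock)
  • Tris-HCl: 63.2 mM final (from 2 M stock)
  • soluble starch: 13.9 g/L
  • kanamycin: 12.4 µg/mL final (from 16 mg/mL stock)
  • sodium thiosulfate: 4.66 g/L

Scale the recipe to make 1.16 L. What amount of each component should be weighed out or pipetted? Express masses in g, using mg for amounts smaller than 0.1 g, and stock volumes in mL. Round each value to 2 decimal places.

Scale factor relative to 1 L: 1.16.
ampicillin: dilute stock: 110 µg/mL × 1160 mL ÷ 83600 µg/mL = 1.53 mL
zinc sulfate: V = C2·V2/C1 = 0.267 mM × 1160 mL ÷ 44.5 mM = 6.96 mL
Tris-HCl: C1V1 = C2V2 → 63.2 mM × 1160 mL ÷ 2000 mM = 36.66 mL
soluble starch: 13.9 g/L × 1.16 L = 16.12 g
kanamycin: dilute stock: 12.4 µg/mL × 1160 mL ÷ 16000 µg/mL = 0.90 mL
sodium thiosulfate: 4.66 g/L × 1.16 L = 5.41 g

ampicillin 1.53 mL; zinc sulfate 6.96 mL; Tris-HCl 36.66 mL; soluble starch 16.12 g; kanamycin 0.90 mL; sodium thiosulfate 5.41 g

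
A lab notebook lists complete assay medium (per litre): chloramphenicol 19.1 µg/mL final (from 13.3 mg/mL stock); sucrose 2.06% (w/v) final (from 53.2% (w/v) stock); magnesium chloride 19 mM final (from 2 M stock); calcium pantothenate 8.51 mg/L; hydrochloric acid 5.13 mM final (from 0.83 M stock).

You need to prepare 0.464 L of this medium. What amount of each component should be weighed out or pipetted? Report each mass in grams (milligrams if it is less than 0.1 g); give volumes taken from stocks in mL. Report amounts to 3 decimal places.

chloramphenicol 0.666 mL; sucrose 17.967 mL; magnesium chloride 4.408 mL; calcium pantothenate 3.949 mg; hydrochloric acid 2.868 mL

Scale factor relative to 1 L: 0.464.
chloramphenicol: C1V1 = C2V2 → 19.1 µg/mL × 464 mL ÷ 13300 µg/mL = 0.666 mL
sucrose: V = C2·V2/C1 = 2.06% ÷ 53.2% × 464 mL = 17.967 mL
magnesium chloride: V = C2·V2/C1 = 19 mM × 464 mL ÷ 2000 mM = 4.408 mL
calcium pantothenate: 8.51 mg/L × 0.464 L = 3.949 mg
hydrochloric acid: C1V1 = C2V2 → 5.13 mM × 464 mL ÷ 830 mM = 2.868 mL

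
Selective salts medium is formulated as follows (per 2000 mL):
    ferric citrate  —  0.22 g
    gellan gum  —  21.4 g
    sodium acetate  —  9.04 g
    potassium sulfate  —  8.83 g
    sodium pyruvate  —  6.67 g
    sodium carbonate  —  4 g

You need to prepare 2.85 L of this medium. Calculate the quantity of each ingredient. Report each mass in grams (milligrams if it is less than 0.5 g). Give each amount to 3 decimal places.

Scale factor = 2850 mL / 2000 mL = 1.425.
ferric citrate: 0.22 g × (2850 mL / 2000 mL) = 0.3135 g = 313.500 mg
gellan gum: 21.4 g × (2850 mL / 2000 mL) = 30.495 g
sodium acetate: 9.04 g × (2850 mL / 2000 mL) = 12.882 g
potassium sulfate: 8.83 g × (2850 mL / 2000 mL) = 12.583 g
sodium pyruvate: 6.67 g × (2850 mL / 2000 mL) = 9.505 g
sodium carbonate: 4 g × (2850 mL / 2000 mL) = 5.700 g

ferric citrate 313.500 mg; gellan gum 30.495 g; sodium acetate 12.882 g; potassium sulfate 12.583 g; sodium pyruvate 9.505 g; sodium carbonate 5.700 g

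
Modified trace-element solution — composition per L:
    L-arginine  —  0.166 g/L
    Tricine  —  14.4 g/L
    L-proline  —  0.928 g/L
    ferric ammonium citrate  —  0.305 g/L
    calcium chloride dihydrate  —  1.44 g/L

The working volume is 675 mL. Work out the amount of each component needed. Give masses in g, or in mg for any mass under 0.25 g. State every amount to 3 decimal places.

Working volume: 675 mL = 0.675 L.
L-arginine: 0.166 g/L × 0.675 L = 0.11205 g = 112.050 mg
Tricine: 14.4 g/L × 0.675 L = 9.720 g
L-proline: 0.928 g/L × 0.675 L = 0.626 g
ferric ammonium citrate: 0.305 g/L × 0.675 L = 0.205875 g = 205.875 mg
calcium chloride dihydrate: 1.44 g/L × 0.675 L = 0.972 g

L-arginine 112.050 mg; Tricine 9.720 g; L-proline 0.626 g; ferric ammonium citrate 205.875 mg; calcium chloride dihydrate 0.972 g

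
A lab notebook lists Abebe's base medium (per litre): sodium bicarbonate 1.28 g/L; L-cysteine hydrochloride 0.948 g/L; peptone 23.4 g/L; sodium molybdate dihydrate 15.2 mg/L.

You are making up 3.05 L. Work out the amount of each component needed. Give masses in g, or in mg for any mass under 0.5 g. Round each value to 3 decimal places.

Scale factor relative to 1 L: 3.05.
sodium bicarbonate: 1.28 g/L × 3.05 L = 3.904 g
L-cysteine hydrochloride: 0.948 g/L × 3.05 L = 2.891 g
peptone: 23.4 g/L × 3.05 L = 71.370 g
sodium molybdate dihydrate: 15.2 mg/L × 3.05 L = 46.360 mg

sodium bicarbonate 3.904 g; L-cysteine hydrochloride 2.891 g; peptone 71.370 g; sodium molybdate dihydrate 46.360 mg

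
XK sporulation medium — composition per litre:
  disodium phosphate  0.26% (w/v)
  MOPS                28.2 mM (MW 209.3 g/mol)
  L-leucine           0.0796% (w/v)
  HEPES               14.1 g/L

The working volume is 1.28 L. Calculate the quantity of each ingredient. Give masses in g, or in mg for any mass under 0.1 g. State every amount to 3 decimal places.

Working volume: 1.28 L.
disodium phosphate: 0.26 g per 100 mL × 1280 mL ÷ 100 = 3.328 g
MOPS: 28.2 mmol/L × 209.3 g/mol × 1.28 L ÷ 1000 = 7.555 g
L-leucine: 0.0796 g per 100 mL × 1280 mL ÷ 100 = 1.019 g
HEPES: 14.1 g/L × 1.28 L = 18.048 g

disodium phosphate 3.328 g; MOPS 7.555 g; L-leucine 1.019 g; HEPES 18.048 g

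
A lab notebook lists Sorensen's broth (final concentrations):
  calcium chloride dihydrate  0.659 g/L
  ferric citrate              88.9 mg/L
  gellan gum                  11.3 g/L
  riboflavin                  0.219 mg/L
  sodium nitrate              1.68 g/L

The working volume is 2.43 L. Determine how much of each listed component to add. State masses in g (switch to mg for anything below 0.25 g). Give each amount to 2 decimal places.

calcium chloride dihydrate 1.60 g; ferric citrate 216.03 mg; gellan gum 27.46 g; riboflavin 0.53 mg; sodium nitrate 4.08 g

Working volume: 2.43 L.
calcium chloride dihydrate: 0.659 g/L × 2.43 L = 1.60 g
ferric citrate: 88.9 mg/L × 2.43 L = 216.03 mg
gellan gum: 11.3 g/L × 2.43 L = 27.46 g
riboflavin: 0.219 mg/L × 2.43 L = 0.53 mg
sodium nitrate: 1.68 g/L × 2.43 L = 4.08 g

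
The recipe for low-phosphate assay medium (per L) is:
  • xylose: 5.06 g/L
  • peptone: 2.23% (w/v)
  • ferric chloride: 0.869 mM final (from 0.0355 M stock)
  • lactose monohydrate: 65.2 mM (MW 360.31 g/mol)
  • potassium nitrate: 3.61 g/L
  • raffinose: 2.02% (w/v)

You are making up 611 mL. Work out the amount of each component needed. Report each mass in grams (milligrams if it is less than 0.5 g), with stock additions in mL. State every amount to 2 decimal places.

xylose 3.09 g; peptone 13.63 g; ferric chloride 14.96 mL; lactose monohydrate 14.35 g; potassium nitrate 2.21 g; raffinose 12.34 g

Scale factor relative to 1 L: 0.611.
xylose: 5.06 g/L × 0.611 L = 3.09 g
peptone: 2.23% w/v = 22.3 g/L → 22.3 × 0.611 L = 13.63 g
ferric chloride: V = C2·V2/C1 = 0.869 mM × 611 mL ÷ 35.5 mM = 14.96 mL
lactose monohydrate: 65.2 mmol/L × 360.31 g/mol × 0.611 L ÷ 1000 = 14.35 g
potassium nitrate: 3.61 g/L × 0.611 L = 2.21 g
raffinose: 2.02 g per 100 mL × 611 mL ÷ 100 = 12.34 g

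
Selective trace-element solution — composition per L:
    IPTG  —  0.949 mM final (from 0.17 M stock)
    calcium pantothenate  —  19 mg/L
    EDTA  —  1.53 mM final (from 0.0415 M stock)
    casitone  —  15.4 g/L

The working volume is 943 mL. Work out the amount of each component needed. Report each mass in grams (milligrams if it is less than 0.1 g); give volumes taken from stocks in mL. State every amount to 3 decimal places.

IPTG 5.264 mL; calcium pantothenate 17.917 mg; EDTA 34.766 mL; casitone 14.522 g

Target volume = 943 mL = 0.943 L.
IPTG: V = C2·V2/C1 = 0.949 mM × 943 mL ÷ 170 mM = 5.264 mL
calcium pantothenate: 19 mg/L × 0.943 L = 17.917 mg
EDTA: dilute stock: 1.53 mM × 943 mL ÷ 41.5 mM = 34.766 mL
casitone: 15.4 g/L × 0.943 L = 14.522 g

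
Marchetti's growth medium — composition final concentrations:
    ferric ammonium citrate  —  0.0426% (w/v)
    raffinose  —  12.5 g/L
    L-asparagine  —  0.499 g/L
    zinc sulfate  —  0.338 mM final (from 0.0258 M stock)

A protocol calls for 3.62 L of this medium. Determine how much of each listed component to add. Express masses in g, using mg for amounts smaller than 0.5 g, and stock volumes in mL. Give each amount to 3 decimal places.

ferric ammonium citrate 1.542 g; raffinose 45.250 g; L-asparagine 1.806 g; zinc sulfate 47.425 mL

Working volume: 3.62 L.
ferric ammonium citrate: 0.0426 g per 100 mL × 3620 mL ÷ 100 = 1.542 g
raffinose: 12.5 g/L × 3.62 L = 45.250 g
L-asparagine: 0.499 g/L × 3.62 L = 1.806 g
zinc sulfate: C1V1 = C2V2 → 0.338 mM × 3620 mL ÷ 25.8 mM = 47.425 mL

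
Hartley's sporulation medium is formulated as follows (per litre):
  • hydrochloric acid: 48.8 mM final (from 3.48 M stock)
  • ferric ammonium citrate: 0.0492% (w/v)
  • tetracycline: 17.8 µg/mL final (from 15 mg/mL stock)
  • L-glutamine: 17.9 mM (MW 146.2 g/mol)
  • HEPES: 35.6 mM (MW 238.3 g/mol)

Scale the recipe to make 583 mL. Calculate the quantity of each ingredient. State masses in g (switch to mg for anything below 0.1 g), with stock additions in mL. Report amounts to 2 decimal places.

Target volume = 583 mL = 0.583 L.
hydrochloric acid: C1V1 = C2V2 → 48.8 mM × 583 mL ÷ 3480 mM = 8.18 mL
ferric ammonium citrate: 0.0492% w/v = 0.492 g/L → 0.492 × 0.583 L = 0.29 g
tetracycline: dilute stock: 17.8 µg/mL × 583 mL ÷ 15000 µg/mL = 0.69 mL
L-glutamine: 17.9 mmol/L × 146.2 g/mol × 0.583 L ÷ 1000 = 1.53 g
HEPES: 35.6 mmol/L × 238.3 g/mol × 0.583 L ÷ 1000 = 4.95 g

hydrochloric acid 8.18 mL; ferric ammonium citrate 0.29 g; tetracycline 0.69 mL; L-glutamine 1.53 g; HEPES 4.95 g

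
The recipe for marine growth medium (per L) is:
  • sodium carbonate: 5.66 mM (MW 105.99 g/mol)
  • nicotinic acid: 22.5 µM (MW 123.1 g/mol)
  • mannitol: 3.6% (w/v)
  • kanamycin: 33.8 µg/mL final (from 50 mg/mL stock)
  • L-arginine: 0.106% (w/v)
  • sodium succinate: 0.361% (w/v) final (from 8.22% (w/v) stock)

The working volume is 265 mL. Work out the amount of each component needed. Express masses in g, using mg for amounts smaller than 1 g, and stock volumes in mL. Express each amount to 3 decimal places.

sodium carbonate 158.974 mg; nicotinic acid 0.734 mg; mannitol 9.540 g; kanamycin 0.179 mL; L-arginine 280.900 mg; sodium succinate 11.638 mL

Working volume: 265 mL = 0.265 L.
sodium carbonate: 5.66 mmol/L × 105.99 mg/mmol × 0.265 L = 158.974 mg
nicotinic acid: 22.5 µmol/L × 123.1 g/mol × 0.265 L ÷ 1000 = 0.734 mg
mannitol: 3.6% w/v = 36 g/L → 36 × 0.265 L = 9.540 g
kanamycin: C1V1 = C2V2 → 33.8 µg/mL × 265 mL ÷ 50000 µg/mL = 0.179 mL
L-arginine: 0.106% w/v = 1.06 g/L → 1.06 × 0.265 L = 0.2809 g = 280.900 mg
sodium succinate: C1V1 = C2V2 → 0.361% ÷ 8.22% × 265 mL = 11.638 mL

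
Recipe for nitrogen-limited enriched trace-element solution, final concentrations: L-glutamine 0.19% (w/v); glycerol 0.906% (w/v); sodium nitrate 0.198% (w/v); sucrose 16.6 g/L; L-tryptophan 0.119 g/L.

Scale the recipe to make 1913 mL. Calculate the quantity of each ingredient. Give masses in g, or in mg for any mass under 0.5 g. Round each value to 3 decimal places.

Target volume = 1913 mL = 1.913 L.
L-glutamine: 0.19% w/v = 1.9 g/L → 1.9 × 1.913 L = 3.635 g
glycerol: 0.906 g per 100 mL × 1913 mL ÷ 100 = 17.332 g
sodium nitrate: 0.198% w/v = 1.98 g/L → 1.98 × 1.913 L = 3.788 g
sucrose: 16.6 g/L × 1.913 L = 31.756 g
L-tryptophan: 0.119 g/L × 1.913 L = 0.227647 g = 227.647 mg

L-glutamine 3.635 g; glycerol 17.332 g; sodium nitrate 3.788 g; sucrose 31.756 g; L-tryptophan 227.647 mg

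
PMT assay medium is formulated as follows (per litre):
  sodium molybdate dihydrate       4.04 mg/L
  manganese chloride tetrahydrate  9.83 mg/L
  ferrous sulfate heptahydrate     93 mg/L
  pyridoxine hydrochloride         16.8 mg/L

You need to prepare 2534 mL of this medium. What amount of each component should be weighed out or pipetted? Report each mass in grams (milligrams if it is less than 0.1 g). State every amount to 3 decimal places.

Scale factor relative to 1 L: 2.534.
sodium molybdate dihydrate: 4.04 mg/L × 2.534 L = 10.237 mg
manganese chloride tetrahydrate: 9.83 mg/L × 2.534 L = 24.909 mg
ferrous sulfate heptahydrate: 93 mg/L × 2.534 L = 235.662 mg = 0.236 g
pyridoxine hydrochloride: 16.8 mg/L × 2.534 L = 42.571 mg

sodium molybdate dihydrate 10.237 mg; manganese chloride tetrahydrate 24.909 mg; ferrous sulfate heptahydrate 0.236 g; pyridoxine hydrochloride 42.571 mg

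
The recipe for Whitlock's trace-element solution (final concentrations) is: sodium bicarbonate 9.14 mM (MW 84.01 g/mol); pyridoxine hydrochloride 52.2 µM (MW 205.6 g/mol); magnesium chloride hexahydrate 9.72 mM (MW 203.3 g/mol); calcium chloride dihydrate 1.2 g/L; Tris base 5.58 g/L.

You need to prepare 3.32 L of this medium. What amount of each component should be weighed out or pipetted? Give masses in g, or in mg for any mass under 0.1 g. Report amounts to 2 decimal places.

sodium bicarbonate 2.55 g; pyridoxine hydrochloride 35.63 mg; magnesium chloride hexahydrate 6.56 g; calcium chloride dihydrate 3.98 g; Tris base 18.53 g

Working volume: 3.32 L.
sodium bicarbonate: 9.14 mmol/L × 84.01 g/mol × 3.32 L ÷ 1000 = 2.55 g
pyridoxine hydrochloride: 52.2 µmol/L × 205.6 g/mol × 3.32 L ÷ 1000 = 35.63 mg
magnesium chloride hexahydrate: 9.72 mmol/L × 203.3 g/mol × 3.32 L ÷ 1000 = 6.56 g
calcium chloride dihydrate: 1.2 g/L × 3.32 L = 3.98 g
Tris base: 5.58 g/L × 3.32 L = 18.53 g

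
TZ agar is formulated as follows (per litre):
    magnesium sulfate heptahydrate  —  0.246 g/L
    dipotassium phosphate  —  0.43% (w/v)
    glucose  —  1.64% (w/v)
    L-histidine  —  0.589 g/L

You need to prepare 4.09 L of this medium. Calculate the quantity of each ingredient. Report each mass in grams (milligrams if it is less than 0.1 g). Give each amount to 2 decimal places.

Working volume: 4.09 L.
magnesium sulfate heptahydrate: 0.246 g/L × 4.09 L = 1.01 g
dipotassium phosphate: 0.43 g per 100 mL × 4090 mL ÷ 100 = 17.59 g
glucose: 1.64% w/v = 16.4 g/L → 16.4 × 4.09 L = 67.08 g
L-histidine: 0.589 g/L × 4.09 L = 2.41 g

magnesium sulfate heptahydrate 1.01 g; dipotassium phosphate 17.59 g; glucose 67.08 g; L-histidine 2.41 g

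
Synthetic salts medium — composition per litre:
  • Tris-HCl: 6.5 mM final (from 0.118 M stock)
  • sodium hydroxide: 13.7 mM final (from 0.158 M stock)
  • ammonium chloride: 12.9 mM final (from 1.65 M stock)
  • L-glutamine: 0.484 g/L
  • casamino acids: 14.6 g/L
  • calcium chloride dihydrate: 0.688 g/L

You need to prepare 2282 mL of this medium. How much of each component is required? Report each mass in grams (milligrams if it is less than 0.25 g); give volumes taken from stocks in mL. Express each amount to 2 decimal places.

Target volume = 2282 mL = 2.282 L.
Tris-HCl: C1V1 = C2V2 → 6.5 mM × 2282 mL ÷ 118 mM = 125.70 mL
sodium hydroxide: C1V1 = C2V2 → 13.7 mM × 2282 mL ÷ 158 mM = 197.87 mL
ammonium chloride: C1V1 = C2V2 → 12.9 mM × 2282 mL ÷ 1650 mM = 17.84 mL
L-glutamine: 0.484 g/L × 2.282 L = 1.10 g
casamino acids: 14.6 g/L × 2.282 L = 33.32 g
calcium chloride dihydrate: 0.688 g/L × 2.282 L = 1.57 g

Tris-HCl 125.70 mL; sodium hydroxide 197.87 mL; ammonium chloride 17.84 mL; L-glutamine 1.10 g; casamino acids 33.32 g; calcium chloride dihydrate 1.57 g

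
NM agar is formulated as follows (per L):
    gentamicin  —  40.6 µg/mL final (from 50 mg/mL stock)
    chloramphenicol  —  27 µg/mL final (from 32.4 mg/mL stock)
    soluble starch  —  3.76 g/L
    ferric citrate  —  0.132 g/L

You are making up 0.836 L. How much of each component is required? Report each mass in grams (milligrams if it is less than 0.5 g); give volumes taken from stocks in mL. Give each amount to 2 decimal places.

Scale factor relative to 1 L: 0.836.
gentamicin: C1V1 = C2V2 → 40.6 µg/mL × 836 mL ÷ 50000 µg/mL = 0.68 mL
chloramphenicol: C1V1 = C2V2 → 27 µg/mL × 836 mL ÷ 32400 µg/mL = 0.70 mL
soluble starch: 3.76 g/L × 0.836 L = 3.14 g
ferric citrate: 0.132 g/L × 0.836 L = 0.110352 g = 110.35 mg

gentamicin 0.68 mL; chloramphenicol 0.70 mL; soluble starch 3.14 g; ferric citrate 110.35 mg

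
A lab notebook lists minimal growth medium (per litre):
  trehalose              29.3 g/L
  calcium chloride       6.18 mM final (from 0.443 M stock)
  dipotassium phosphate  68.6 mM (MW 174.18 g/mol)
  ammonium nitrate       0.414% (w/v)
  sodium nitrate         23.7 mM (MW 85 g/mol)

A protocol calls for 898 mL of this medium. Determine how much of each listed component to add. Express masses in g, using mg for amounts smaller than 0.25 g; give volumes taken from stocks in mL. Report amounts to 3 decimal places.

Target volume = 898 mL = 0.898 L.
trehalose: 29.3 g/L × 0.898 L = 26.311 g
calcium chloride: V = C2·V2/C1 = 6.18 mM × 898 mL ÷ 443 mM = 12.527 mL
dipotassium phosphate: 68.6 mmol/L × 174.18 g/mol × 0.898 L ÷ 1000 = 10.730 g
ammonium nitrate: 0.414 g per 100 mL × 898 mL ÷ 100 = 3.718 g
sodium nitrate: 23.7 mmol/L × 85 g/mol × 0.898 L ÷ 1000 = 1.809 g

trehalose 26.311 g; calcium chloride 12.527 mL; dipotassium phosphate 10.730 g; ammonium nitrate 3.718 g; sodium nitrate 1.809 g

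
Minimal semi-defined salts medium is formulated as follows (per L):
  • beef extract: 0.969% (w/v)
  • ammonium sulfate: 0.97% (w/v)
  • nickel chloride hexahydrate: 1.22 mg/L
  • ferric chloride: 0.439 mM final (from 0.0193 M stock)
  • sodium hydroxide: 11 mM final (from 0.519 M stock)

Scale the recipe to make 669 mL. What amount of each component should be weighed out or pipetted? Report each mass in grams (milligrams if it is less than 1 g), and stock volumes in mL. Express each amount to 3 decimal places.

beef extract 6.483 g; ammonium sulfate 6.489 g; nickel chloride hexahydrate 0.816 mg; ferric chloride 15.217 mL; sodium hydroxide 14.179 mL

Target volume = 669 mL = 0.669 L.
beef extract: 0.969 g per 100 mL × 669 mL ÷ 100 = 6.483 g
ammonium sulfate: 0.97 g per 100 mL × 669 mL ÷ 100 = 6.489 g
nickel chloride hexahydrate: 1.22 mg/L × 0.669 L = 0.816 mg
ferric chloride: C1V1 = C2V2 → 0.439 mM × 669 mL ÷ 19.3 mM = 15.217 mL
sodium hydroxide: C1V1 = C2V2 → 11 mM × 669 mL ÷ 519 mM = 14.179 mL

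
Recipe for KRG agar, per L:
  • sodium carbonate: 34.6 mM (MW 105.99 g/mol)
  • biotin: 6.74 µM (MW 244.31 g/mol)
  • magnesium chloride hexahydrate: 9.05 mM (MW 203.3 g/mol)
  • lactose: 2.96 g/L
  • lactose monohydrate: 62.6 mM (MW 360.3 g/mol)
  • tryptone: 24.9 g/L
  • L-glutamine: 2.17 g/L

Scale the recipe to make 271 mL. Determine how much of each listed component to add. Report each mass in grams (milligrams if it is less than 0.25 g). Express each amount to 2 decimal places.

sodium carbonate 0.99 g; biotin 0.45 mg; magnesium chloride hexahydrate 0.50 g; lactose 0.80 g; lactose monohydrate 6.11 g; tryptone 6.75 g; L-glutamine 0.59 g

Target volume = 271 mL = 0.271 L.
sodium carbonate: 34.6 mmol/L × 105.99 g/mol × 0.271 L ÷ 1000 = 0.99 g
biotin: 6.74 µmol/L × 244.31 g/mol × 0.271 L ÷ 1000 = 0.45 mg
magnesium chloride hexahydrate: 9.05 mmol/L × 203.3 g/mol × 0.271 L ÷ 1000 = 0.50 g
lactose: 2.96 g/L × 0.271 L = 0.80 g
lactose monohydrate: 62.6 mmol/L × 360.3 g/mol × 0.271 L ÷ 1000 = 6.11 g
tryptone: 24.9 g/L × 0.271 L = 6.75 g
L-glutamine: 2.17 g/L × 0.271 L = 0.59 g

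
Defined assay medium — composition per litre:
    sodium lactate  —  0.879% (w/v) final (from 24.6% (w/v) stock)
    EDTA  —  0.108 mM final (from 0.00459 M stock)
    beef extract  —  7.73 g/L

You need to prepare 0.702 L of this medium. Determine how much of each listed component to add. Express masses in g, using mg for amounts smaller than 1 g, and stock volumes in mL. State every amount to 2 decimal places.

sodium lactate 25.08 mL; EDTA 16.52 mL; beef extract 5.43 g

Scale factor relative to 1 L: 0.702.
sodium lactate: V = C2·V2/C1 = 0.879% ÷ 24.6% × 702 mL = 25.08 mL
EDTA: dilute stock: 0.108 mM × 702 mL ÷ 4.59 mM = 16.52 mL
beef extract: 7.73 g/L × 0.702 L = 5.43 g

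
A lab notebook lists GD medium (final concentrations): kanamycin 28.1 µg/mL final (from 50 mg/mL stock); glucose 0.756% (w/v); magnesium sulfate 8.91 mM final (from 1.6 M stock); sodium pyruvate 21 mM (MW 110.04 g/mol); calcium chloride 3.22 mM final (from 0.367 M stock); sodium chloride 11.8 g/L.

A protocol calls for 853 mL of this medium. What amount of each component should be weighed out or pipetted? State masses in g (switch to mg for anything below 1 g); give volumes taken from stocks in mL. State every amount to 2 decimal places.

Scale factor relative to 1 L: 0.853.
kanamycin: V = C2·V2/C1 = 28.1 µg/mL × 853 mL ÷ 50000 µg/mL = 0.48 mL
glucose: 0.756 g per 100 mL × 853 mL ÷ 100 = 6.45 g
magnesium sulfate: V = C2·V2/C1 = 8.91 mM × 853 mL ÷ 1600 mM = 4.75 mL
sodium pyruvate: 21 mmol/L × 110.04 g/mol × 0.853 L ÷ 1000 = 1.97 g
calcium chloride: C1V1 = C2V2 → 3.22 mM × 853 mL ÷ 367 mM = 7.48 mL
sodium chloride: 11.8 g/L × 0.853 L = 10.07 g

kanamycin 0.48 mL; glucose 6.45 g; magnesium sulfate 4.75 mL; sodium pyruvate 1.97 g; calcium chloride 7.48 mL; sodium chloride 10.07 g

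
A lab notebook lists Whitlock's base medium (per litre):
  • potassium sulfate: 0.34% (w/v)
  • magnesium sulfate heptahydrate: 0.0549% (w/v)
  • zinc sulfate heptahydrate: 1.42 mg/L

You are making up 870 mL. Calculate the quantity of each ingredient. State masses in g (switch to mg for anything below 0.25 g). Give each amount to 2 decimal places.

Scale factor relative to 1 L: 0.87.
potassium sulfate: 0.34% w/v = 3.4 g/L → 3.4 × 0.87 L = 2.96 g
magnesium sulfate heptahydrate: 0.0549% w/v = 0.549 g/L → 0.549 × 0.87 L = 0.48 g
zinc sulfate heptahydrate: 1.42 mg/L × 0.87 L = 1.24 mg

potassium sulfate 2.96 g; magnesium sulfate heptahydrate 0.48 g; zinc sulfate heptahydrate 1.24 mg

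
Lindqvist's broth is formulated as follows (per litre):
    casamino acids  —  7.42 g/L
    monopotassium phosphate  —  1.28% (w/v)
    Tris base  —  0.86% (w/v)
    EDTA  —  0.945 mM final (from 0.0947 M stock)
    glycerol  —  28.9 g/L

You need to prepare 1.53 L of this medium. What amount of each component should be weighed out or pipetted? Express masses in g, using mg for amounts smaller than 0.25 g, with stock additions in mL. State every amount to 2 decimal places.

casamino acids 11.35 g; monopotassium phosphate 19.58 g; Tris base 13.16 g; EDTA 15.27 mL; glycerol 44.22 g

Working volume: 1.53 L.
casamino acids: 7.42 g/L × 1.53 L = 11.35 g
monopotassium phosphate: 1.28% w/v = 12.8 g/L → 12.8 × 1.53 L = 19.58 g
Tris base: 0.86 g per 100 mL × 1530 mL ÷ 100 = 13.16 g
EDTA: C1V1 = C2V2 → 0.945 mM × 1530 mL ÷ 94.7 mM = 15.27 mL
glycerol: 28.9 g/L × 1.53 L = 44.22 g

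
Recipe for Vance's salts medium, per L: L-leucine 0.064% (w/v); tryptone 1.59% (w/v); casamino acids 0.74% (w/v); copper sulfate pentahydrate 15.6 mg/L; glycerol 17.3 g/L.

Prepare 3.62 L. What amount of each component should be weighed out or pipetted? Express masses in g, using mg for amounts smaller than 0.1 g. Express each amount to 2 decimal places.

Working volume: 3.62 L.
L-leucine: 0.064% w/v = 0.64 g/L → 0.64 × 3.62 L = 2.32 g
tryptone: 1.59 g per 100 mL × 3620 mL ÷ 100 = 57.56 g
casamino acids: 0.74 g per 100 mL × 3620 mL ÷ 100 = 26.79 g
copper sulfate pentahydrate: 15.6 mg/L × 3.62 L = 56.47 mg
glycerol: 17.3 g/L × 3.62 L = 62.63 g

L-leucine 2.32 g; tryptone 57.56 g; casamino acids 26.79 g; copper sulfate pentahydrate 56.47 mg; glycerol 62.63 g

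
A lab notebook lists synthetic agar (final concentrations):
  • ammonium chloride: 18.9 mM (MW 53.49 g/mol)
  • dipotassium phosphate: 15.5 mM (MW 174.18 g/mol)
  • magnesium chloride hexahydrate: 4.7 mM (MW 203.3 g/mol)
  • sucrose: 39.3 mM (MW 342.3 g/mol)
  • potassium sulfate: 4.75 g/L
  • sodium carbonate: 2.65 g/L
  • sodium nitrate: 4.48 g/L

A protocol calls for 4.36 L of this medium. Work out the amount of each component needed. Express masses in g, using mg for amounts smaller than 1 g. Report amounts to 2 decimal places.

ammonium chloride 4.41 g; dipotassium phosphate 11.77 g; magnesium chloride hexahydrate 4.17 g; sucrose 58.65 g; potassium sulfate 20.71 g; sodium carbonate 11.55 g; sodium nitrate 19.53 g

Scale factor relative to 1 L: 4.36.
ammonium chloride: 18.9 mmol/L × 53.49 g/mol × 4.36 L ÷ 1000 = 4.41 g
dipotassium phosphate: 15.5 mmol/L × 174.18 g/mol × 4.36 L ÷ 1000 = 11.77 g
magnesium chloride hexahydrate: 4.7 mmol/L × 203.3 g/mol × 4.36 L ÷ 1000 = 4.17 g
sucrose: 39.3 mmol/L × 342.3 g/mol × 4.36 L ÷ 1000 = 58.65 g
potassium sulfate: 4.75 g/L × 4.36 L = 20.71 g
sodium carbonate: 2.65 g/L × 4.36 L = 11.55 g
sodium nitrate: 4.48 g/L × 4.36 L = 19.53 g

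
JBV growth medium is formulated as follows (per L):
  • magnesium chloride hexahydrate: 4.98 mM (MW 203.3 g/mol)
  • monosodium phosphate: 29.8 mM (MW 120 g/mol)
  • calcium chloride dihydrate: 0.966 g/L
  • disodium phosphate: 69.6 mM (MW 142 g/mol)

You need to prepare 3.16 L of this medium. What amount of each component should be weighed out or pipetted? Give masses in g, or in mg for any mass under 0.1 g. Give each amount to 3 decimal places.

magnesium chloride hexahydrate 3.199 g; monosodium phosphate 11.300 g; calcium chloride dihydrate 3.053 g; disodium phosphate 31.231 g

Working volume: 3.16 L.
magnesium chloride hexahydrate: 4.98 mmol/L × 203.3 g/mol × 3.16 L ÷ 1000 = 3.199 g
monosodium phosphate: 29.8 mmol/L × 120 g/mol × 3.16 L ÷ 1000 = 11.300 g
calcium chloride dihydrate: 0.966 g/L × 3.16 L = 3.053 g
disodium phosphate: 69.6 mmol/L × 142 g/mol × 3.16 L ÷ 1000 = 31.231 g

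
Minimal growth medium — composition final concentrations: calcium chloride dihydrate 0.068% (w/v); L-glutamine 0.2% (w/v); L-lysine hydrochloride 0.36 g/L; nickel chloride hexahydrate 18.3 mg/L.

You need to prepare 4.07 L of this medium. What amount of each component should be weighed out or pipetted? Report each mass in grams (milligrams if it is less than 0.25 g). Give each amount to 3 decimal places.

Scale factor relative to 1 L: 4.07.
calcium chloride dihydrate: 0.068% w/v = 0.68 g/L → 0.68 × 4.07 L = 2.768 g
L-glutamine: 0.2% w/v = 2 g/L → 2 × 4.07 L = 8.140 g
L-lysine hydrochloride: 0.36 g/L × 4.07 L = 1.465 g
nickel chloride hexahydrate: 18.3 mg/L × 4.07 L = 74.481 mg

calcium chloride dihydrate 2.768 g; L-glutamine 8.140 g; L-lysine hydrochloride 1.465 g; nickel chloride hexahydrate 74.481 mg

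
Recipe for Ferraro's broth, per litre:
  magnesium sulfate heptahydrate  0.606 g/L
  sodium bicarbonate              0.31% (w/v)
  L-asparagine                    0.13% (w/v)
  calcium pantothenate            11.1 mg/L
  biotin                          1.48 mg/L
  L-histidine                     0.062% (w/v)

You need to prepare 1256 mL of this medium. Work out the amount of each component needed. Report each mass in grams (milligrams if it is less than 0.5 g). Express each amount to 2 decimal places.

Target volume = 1256 mL = 1.256 L.
magnesium sulfate heptahydrate: 0.606 g/L × 1.256 L = 0.76 g
sodium bicarbonate: 0.31 g per 100 mL × 1256 mL ÷ 100 = 3.89 g
L-asparagine: 0.13 g per 100 mL × 1256 mL ÷ 100 = 1.63 g
calcium pantothenate: 11.1 mg/L × 1.256 L = 13.94 mg
biotin: 1.48 mg/L × 1.256 L = 1.86 mg
L-histidine: 0.062 g per 100 mL × 1256 mL ÷ 100 = 0.78 g

magnesium sulfate heptahydrate 0.76 g; sodium bicarbonate 3.89 g; L-asparagine 1.63 g; calcium pantothenate 13.94 mg; biotin 1.86 mg; L-histidine 0.78 g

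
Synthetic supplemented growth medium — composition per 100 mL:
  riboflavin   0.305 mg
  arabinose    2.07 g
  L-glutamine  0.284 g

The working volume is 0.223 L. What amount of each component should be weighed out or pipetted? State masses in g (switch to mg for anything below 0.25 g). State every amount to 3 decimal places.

riboflavin 0.680 mg; arabinose 4.616 g; L-glutamine 0.633 g

Scale factor = 223 mL / 100 mL = 2.23.
riboflavin: 0.305 mg × (223 mL / 100 mL) = 0.680 mg
arabinose: 2.07 g × (223 mL / 100 mL) = 4.616 g
L-glutamine: 0.284 g × (223 mL / 100 mL) = 0.633 g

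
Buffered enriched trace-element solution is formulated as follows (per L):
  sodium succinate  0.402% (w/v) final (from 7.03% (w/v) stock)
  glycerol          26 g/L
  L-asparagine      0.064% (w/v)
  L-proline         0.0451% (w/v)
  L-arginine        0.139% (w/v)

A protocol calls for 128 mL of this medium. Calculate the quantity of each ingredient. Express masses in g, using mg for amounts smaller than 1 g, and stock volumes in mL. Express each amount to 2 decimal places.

sodium succinate 7.32 mL; glycerol 3.33 g; L-asparagine 81.92 mg; L-proline 57.73 mg; L-arginine 177.92 mg

Target volume = 128 mL = 0.128 L.
sodium succinate: C1V1 = C2V2 → 0.402% ÷ 7.03% × 128 mL = 7.32 mL
glycerol: 26 g/L × 0.128 L = 3.33 g
L-asparagine: 0.064% w/v = 0.64 g/L → 0.64 × 0.128 L = 0.08192 g = 81.92 mg
L-proline: 0.0451% w/v = 0.451 g/L → 0.451 × 0.128 L = 0.057728 g = 57.73 mg
L-arginine: 0.139 g per 100 mL × 128 mL ÷ 100 = 0.17792 g = 177.92 mg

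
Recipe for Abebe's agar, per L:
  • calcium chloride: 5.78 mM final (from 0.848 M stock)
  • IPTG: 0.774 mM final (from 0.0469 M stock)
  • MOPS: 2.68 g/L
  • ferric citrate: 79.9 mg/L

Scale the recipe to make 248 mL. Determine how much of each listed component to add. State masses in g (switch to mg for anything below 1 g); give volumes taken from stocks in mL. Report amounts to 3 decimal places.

Working volume: 248 mL = 0.248 L.
calcium chloride: dilute stock: 5.78 mM × 248 mL ÷ 848 mM = 1.690 mL
IPTG: C1V1 = C2V2 → 0.774 mM × 248 mL ÷ 46.9 mM = 4.093 mL
MOPS: 2.68 g/L × 0.248 L = 0.66464 g = 664.640 mg
ferric citrate: 79.9 mg/L × 0.248 L = 19.815 mg

calcium chloride 1.690 mL; IPTG 4.093 mL; MOPS 664.640 mg; ferric citrate 19.815 mg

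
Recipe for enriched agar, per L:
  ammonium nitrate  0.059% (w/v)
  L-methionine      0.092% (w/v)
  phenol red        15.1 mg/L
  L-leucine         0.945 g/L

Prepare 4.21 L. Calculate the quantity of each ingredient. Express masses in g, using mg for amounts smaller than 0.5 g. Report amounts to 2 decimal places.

Working volume: 4.21 L.
ammonium nitrate: 0.059 g per 100 mL × 4210 mL ÷ 100 = 2.48 g
L-methionine: 0.092 g per 100 mL × 4210 mL ÷ 100 = 3.87 g
phenol red: 15.1 mg/L × 4.21 L = 63.57 mg
L-leucine: 0.945 g/L × 4.21 L = 3.98 g

ammonium nitrate 2.48 g; L-methionine 3.87 g; phenol red 63.57 mg; L-leucine 3.98 g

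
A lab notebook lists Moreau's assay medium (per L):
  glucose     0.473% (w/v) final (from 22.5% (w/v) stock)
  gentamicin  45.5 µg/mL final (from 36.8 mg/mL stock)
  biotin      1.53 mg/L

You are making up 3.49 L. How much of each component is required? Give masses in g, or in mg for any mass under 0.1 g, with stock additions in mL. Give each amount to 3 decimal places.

glucose 73.368 mL; gentamicin 4.315 mL; biotin 5.340 mg

Scale factor relative to 1 L: 3.49.
glucose: V = C2·V2/C1 = 0.473% ÷ 22.5% × 3490 mL = 73.368 mL
gentamicin: V = C2·V2/C1 = 45.5 µg/mL × 3490 mL ÷ 36800 µg/mL = 4.315 mL
biotin: 1.53 mg/L × 3.49 L = 5.340 mg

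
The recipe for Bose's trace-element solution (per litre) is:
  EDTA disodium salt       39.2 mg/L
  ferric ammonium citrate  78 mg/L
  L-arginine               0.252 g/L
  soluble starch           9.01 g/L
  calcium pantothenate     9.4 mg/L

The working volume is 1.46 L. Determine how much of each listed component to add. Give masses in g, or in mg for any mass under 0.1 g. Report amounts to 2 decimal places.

EDTA disodium salt 57.23 mg; ferric ammonium citrate 0.11 g; L-arginine 0.37 g; soluble starch 13.15 g; calcium pantothenate 13.72 mg

Working volume: 1.46 L.
EDTA disodium salt: 39.2 mg/L × 1.46 L = 57.23 mg
ferric ammonium citrate: 78 mg/L × 1.46 L = 113.88 mg = 0.11 g
L-arginine: 0.252 g/L × 1.46 L = 0.37 g
soluble starch: 9.01 g/L × 1.46 L = 13.15 g
calcium pantothenate: 9.4 mg/L × 1.46 L = 13.72 mg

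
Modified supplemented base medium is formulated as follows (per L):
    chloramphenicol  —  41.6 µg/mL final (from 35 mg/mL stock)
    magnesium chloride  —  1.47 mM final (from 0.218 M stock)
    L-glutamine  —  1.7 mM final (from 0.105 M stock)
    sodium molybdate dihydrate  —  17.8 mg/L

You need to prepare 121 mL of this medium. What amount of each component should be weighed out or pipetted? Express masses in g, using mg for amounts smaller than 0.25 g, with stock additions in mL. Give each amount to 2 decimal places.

chloramphenicol 0.14 mL; magnesium chloride 0.82 mL; L-glutamine 1.96 mL; sodium molybdate dihydrate 2.15 mg

Working volume: 121 mL = 0.121 L.
chloramphenicol: dilute stock: 41.6 µg/mL × 121 mL ÷ 35000 µg/mL = 0.14 mL
magnesium chloride: dilute stock: 1.47 mM × 121 mL ÷ 218 mM = 0.82 mL
L-glutamine: dilute stock: 1.7 mM × 121 mL ÷ 105 mM = 1.96 mL
sodium molybdate dihydrate: 17.8 mg/L × 0.121 L = 2.15 mg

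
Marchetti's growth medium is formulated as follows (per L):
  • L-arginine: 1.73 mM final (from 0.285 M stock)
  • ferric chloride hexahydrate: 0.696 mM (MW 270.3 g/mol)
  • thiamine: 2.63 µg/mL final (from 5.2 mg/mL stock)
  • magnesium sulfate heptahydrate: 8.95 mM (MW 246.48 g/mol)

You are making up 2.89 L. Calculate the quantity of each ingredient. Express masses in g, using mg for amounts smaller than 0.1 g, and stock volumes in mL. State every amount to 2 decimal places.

L-arginine 17.54 mL; ferric chloride hexahydrate 0.54 g; thiamine 1.46 mL; magnesium sulfate heptahydrate 6.38 g

Scale factor relative to 1 L: 2.89.
L-arginine: V = C2·V2/C1 = 1.73 mM × 2890 mL ÷ 285 mM = 17.54 mL
ferric chloride hexahydrate: 0.696 mmol/L × 270.3 g/mol × 2.89 L ÷ 1000 = 0.54 g
thiamine: dilute stock: 2.63 µg/mL × 2890 mL ÷ 5200 µg/mL = 1.46 mL
magnesium sulfate heptahydrate: 8.95 mmol/L × 246.48 g/mol × 2.89 L ÷ 1000 = 6.38 g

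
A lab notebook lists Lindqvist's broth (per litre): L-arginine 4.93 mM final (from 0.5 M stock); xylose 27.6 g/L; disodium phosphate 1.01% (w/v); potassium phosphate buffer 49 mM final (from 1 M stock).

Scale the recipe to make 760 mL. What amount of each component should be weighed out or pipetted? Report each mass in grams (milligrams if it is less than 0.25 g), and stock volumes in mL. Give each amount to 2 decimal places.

L-arginine 7.49 mL; xylose 20.98 g; disodium phosphate 7.68 g; potassium phosphate buffer 37.24 mL

Working volume: 760 mL = 0.76 L.
L-arginine: V = C2·V2/C1 = 4.93 mM × 760 mL ÷ 500 mM = 7.49 mL
xylose: 27.6 g/L × 0.76 L = 20.98 g
disodium phosphate: 1.01 g per 100 mL × 760 mL ÷ 100 = 7.68 g
potassium phosphate buffer: dilute stock: 49 mM × 760 mL ÷ 1000 mM = 37.24 mL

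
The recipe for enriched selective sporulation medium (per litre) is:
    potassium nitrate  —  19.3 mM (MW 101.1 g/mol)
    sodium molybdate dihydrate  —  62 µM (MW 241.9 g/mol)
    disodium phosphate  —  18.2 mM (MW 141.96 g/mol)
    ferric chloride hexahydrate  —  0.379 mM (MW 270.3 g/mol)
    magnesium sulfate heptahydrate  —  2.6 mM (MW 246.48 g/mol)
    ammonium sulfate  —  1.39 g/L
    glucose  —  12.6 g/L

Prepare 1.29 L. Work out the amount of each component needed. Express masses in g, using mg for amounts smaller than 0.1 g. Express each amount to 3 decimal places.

Working volume: 1.29 L.
potassium nitrate: 19.3 mmol/L × 101.1 g/mol × 1.29 L ÷ 1000 = 2.517 g
sodium molybdate dihydrate: 62 µmol/L × 241.9 g/mol × 1.29 L ÷ 1000 = 19.347 mg
disodium phosphate: 18.2 mmol/L × 141.96 g/mol × 1.29 L ÷ 1000 = 3.333 g
ferric chloride hexahydrate: 0.379 mmol/L × 270.3 g/mol × 1.29 L ÷ 1000 = 0.132 g
magnesium sulfate heptahydrate: 2.6 mmol/L × 246.48 g/mol × 1.29 L ÷ 1000 = 0.827 g
ammonium sulfate: 1.39 g/L × 1.29 L = 1.793 g
glucose: 12.6 g/L × 1.29 L = 16.254 g

potassium nitrate 2.517 g; sodium molybdate dihydrate 19.347 mg; disodium phosphate 3.333 g; ferric chloride hexahydrate 0.132 g; magnesium sulfate heptahydrate 0.827 g; ammonium sulfate 1.793 g; glucose 16.254 g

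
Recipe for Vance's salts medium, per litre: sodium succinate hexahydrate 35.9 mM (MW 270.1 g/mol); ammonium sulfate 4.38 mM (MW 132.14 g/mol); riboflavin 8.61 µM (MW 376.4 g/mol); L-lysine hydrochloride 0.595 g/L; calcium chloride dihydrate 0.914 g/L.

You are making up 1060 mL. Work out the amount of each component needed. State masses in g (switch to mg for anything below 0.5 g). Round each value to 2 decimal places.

sodium succinate hexahydrate 10.28 g; ammonium sulfate 0.61 g; riboflavin 3.44 mg; L-lysine hydrochloride 0.63 g; calcium chloride dihydrate 0.97 g

Working volume: 1060 mL = 1.06 L.
sodium succinate hexahydrate: 35.9 mmol/L × 270.1 g/mol × 1.06 L ÷ 1000 = 10.28 g
ammonium sulfate: 4.38 mmol/L × 132.14 g/mol × 1.06 L ÷ 1000 = 0.61 g
riboflavin: 8.61 µmol/L × 376.4 g/mol × 1.06 L ÷ 1000 = 3.44 mg
L-lysine hydrochloride: 0.595 g/L × 1.06 L = 0.63 g
calcium chloride dihydrate: 0.914 g/L × 1.06 L = 0.97 g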